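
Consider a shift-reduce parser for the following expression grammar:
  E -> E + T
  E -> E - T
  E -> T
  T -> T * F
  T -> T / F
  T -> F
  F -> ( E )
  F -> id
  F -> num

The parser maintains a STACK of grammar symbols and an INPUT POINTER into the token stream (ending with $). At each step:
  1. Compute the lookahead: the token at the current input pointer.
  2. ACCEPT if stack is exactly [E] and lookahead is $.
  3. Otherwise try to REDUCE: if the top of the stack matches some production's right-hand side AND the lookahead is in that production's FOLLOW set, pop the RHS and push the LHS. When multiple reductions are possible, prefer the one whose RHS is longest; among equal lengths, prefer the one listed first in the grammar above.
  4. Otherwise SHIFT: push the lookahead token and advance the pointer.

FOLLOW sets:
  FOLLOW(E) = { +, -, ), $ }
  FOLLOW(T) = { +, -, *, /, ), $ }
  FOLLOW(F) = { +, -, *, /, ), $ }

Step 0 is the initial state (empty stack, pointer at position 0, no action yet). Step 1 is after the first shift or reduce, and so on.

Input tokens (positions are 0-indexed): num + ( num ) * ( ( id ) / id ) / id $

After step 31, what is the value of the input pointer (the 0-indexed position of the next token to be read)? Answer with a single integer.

Step 1: shift num. Stack=[num] ptr=1 lookahead=+ remaining=[+ ( num ) * ( ( id ) / id ) / id $]
Step 2: reduce F->num. Stack=[F] ptr=1 lookahead=+ remaining=[+ ( num ) * ( ( id ) / id ) / id $]
Step 3: reduce T->F. Stack=[T] ptr=1 lookahead=+ remaining=[+ ( num ) * ( ( id ) / id ) / id $]
Step 4: reduce E->T. Stack=[E] ptr=1 lookahead=+ remaining=[+ ( num ) * ( ( id ) / id ) / id $]
Step 5: shift +. Stack=[E +] ptr=2 lookahead=( remaining=[( num ) * ( ( id ) / id ) / id $]
Step 6: shift (. Stack=[E + (] ptr=3 lookahead=num remaining=[num ) * ( ( id ) / id ) / id $]
Step 7: shift num. Stack=[E + ( num] ptr=4 lookahead=) remaining=[) * ( ( id ) / id ) / id $]
Step 8: reduce F->num. Stack=[E + ( F] ptr=4 lookahead=) remaining=[) * ( ( id ) / id ) / id $]
Step 9: reduce T->F. Stack=[E + ( T] ptr=4 lookahead=) remaining=[) * ( ( id ) / id ) / id $]
Step 10: reduce E->T. Stack=[E + ( E] ptr=4 lookahead=) remaining=[) * ( ( id ) / id ) / id $]
Step 11: shift ). Stack=[E + ( E )] ptr=5 lookahead=* remaining=[* ( ( id ) / id ) / id $]
Step 12: reduce F->( E ). Stack=[E + F] ptr=5 lookahead=* remaining=[* ( ( id ) / id ) / id $]
Step 13: reduce T->F. Stack=[E + T] ptr=5 lookahead=* remaining=[* ( ( id ) / id ) / id $]
Step 14: shift *. Stack=[E + T *] ptr=6 lookahead=( remaining=[( ( id ) / id ) / id $]
Step 15: shift (. Stack=[E + T * (] ptr=7 lookahead=( remaining=[( id ) / id ) / id $]
Step 16: shift (. Stack=[E + T * ( (] ptr=8 lookahead=id remaining=[id ) / id ) / id $]
Step 17: shift id. Stack=[E + T * ( ( id] ptr=9 lookahead=) remaining=[) / id ) / id $]
Step 18: reduce F->id. Stack=[E + T * ( ( F] ptr=9 lookahead=) remaining=[) / id ) / id $]
Step 19: reduce T->F. Stack=[E + T * ( ( T] ptr=9 lookahead=) remaining=[) / id ) / id $]
Step 20: reduce E->T. Stack=[E + T * ( ( E] ptr=9 lookahead=) remaining=[) / id ) / id $]
Step 21: shift ). Stack=[E + T * ( ( E )] ptr=10 lookahead=/ remaining=[/ id ) / id $]
Step 22: reduce F->( E ). Stack=[E + T * ( F] ptr=10 lookahead=/ remaining=[/ id ) / id $]
Step 23: reduce T->F. Stack=[E + T * ( T] ptr=10 lookahead=/ remaining=[/ id ) / id $]
Step 24: shift /. Stack=[E + T * ( T /] ptr=11 lookahead=id remaining=[id ) / id $]
Step 25: shift id. Stack=[E + T * ( T / id] ptr=12 lookahead=) remaining=[) / id $]
Step 26: reduce F->id. Stack=[E + T * ( T / F] ptr=12 lookahead=) remaining=[) / id $]
Step 27: reduce T->T / F. Stack=[E + T * ( T] ptr=12 lookahead=) remaining=[) / id $]
Step 28: reduce E->T. Stack=[E + T * ( E] ptr=12 lookahead=) remaining=[) / id $]
Step 29: shift ). Stack=[E + T * ( E )] ptr=13 lookahead=/ remaining=[/ id $]
Step 30: reduce F->( E ). Stack=[E + T * F] ptr=13 lookahead=/ remaining=[/ id $]
Step 31: reduce T->T * F. Stack=[E + T] ptr=13 lookahead=/ remaining=[/ id $]

Answer: 13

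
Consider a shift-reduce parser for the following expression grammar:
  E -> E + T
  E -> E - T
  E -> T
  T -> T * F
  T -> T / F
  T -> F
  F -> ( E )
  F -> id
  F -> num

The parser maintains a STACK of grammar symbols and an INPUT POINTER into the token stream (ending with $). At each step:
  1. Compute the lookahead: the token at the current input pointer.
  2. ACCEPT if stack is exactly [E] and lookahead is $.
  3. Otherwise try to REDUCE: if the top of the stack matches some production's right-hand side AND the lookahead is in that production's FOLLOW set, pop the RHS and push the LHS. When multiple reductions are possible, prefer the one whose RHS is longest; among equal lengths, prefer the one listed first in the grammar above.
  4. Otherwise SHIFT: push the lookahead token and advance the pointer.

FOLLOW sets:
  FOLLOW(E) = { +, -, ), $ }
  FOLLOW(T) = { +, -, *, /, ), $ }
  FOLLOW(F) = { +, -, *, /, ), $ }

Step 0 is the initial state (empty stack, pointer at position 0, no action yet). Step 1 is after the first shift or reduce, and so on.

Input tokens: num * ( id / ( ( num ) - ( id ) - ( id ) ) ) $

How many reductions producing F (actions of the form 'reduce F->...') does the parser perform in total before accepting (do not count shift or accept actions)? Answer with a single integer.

Answer: 10

Derivation:
Step 1: shift num. Stack=[num] ptr=1 lookahead=* remaining=[* ( id / ( ( num ) - ( id ) - ( id ) ) ) $]
Step 2: reduce F->num. Stack=[F] ptr=1 lookahead=* remaining=[* ( id / ( ( num ) - ( id ) - ( id ) ) ) $]
Step 3: reduce T->F. Stack=[T] ptr=1 lookahead=* remaining=[* ( id / ( ( num ) - ( id ) - ( id ) ) ) $]
Step 4: shift *. Stack=[T *] ptr=2 lookahead=( remaining=[( id / ( ( num ) - ( id ) - ( id ) ) ) $]
Step 5: shift (. Stack=[T * (] ptr=3 lookahead=id remaining=[id / ( ( num ) - ( id ) - ( id ) ) ) $]
Step 6: shift id. Stack=[T * ( id] ptr=4 lookahead=/ remaining=[/ ( ( num ) - ( id ) - ( id ) ) ) $]
Step 7: reduce F->id. Stack=[T * ( F] ptr=4 lookahead=/ remaining=[/ ( ( num ) - ( id ) - ( id ) ) ) $]
Step 8: reduce T->F. Stack=[T * ( T] ptr=4 lookahead=/ remaining=[/ ( ( num ) - ( id ) - ( id ) ) ) $]
Step 9: shift /. Stack=[T * ( T /] ptr=5 lookahead=( remaining=[( ( num ) - ( id ) - ( id ) ) ) $]
Step 10: shift (. Stack=[T * ( T / (] ptr=6 lookahead=( remaining=[( num ) - ( id ) - ( id ) ) ) $]
Step 11: shift (. Stack=[T * ( T / ( (] ptr=7 lookahead=num remaining=[num ) - ( id ) - ( id ) ) ) $]
Step 12: shift num. Stack=[T * ( T / ( ( num] ptr=8 lookahead=) remaining=[) - ( id ) - ( id ) ) ) $]
Step 13: reduce F->num. Stack=[T * ( T / ( ( F] ptr=8 lookahead=) remaining=[) - ( id ) - ( id ) ) ) $]
Step 14: reduce T->F. Stack=[T * ( T / ( ( T] ptr=8 lookahead=) remaining=[) - ( id ) - ( id ) ) ) $]
Step 15: reduce E->T. Stack=[T * ( T / ( ( E] ptr=8 lookahead=) remaining=[) - ( id ) - ( id ) ) ) $]
Step 16: shift ). Stack=[T * ( T / ( ( E )] ptr=9 lookahead=- remaining=[- ( id ) - ( id ) ) ) $]
Step 17: reduce F->( E ). Stack=[T * ( T / ( F] ptr=9 lookahead=- remaining=[- ( id ) - ( id ) ) ) $]
Step 18: reduce T->F. Stack=[T * ( T / ( T] ptr=9 lookahead=- remaining=[- ( id ) - ( id ) ) ) $]
Step 19: reduce E->T. Stack=[T * ( T / ( E] ptr=9 lookahead=- remaining=[- ( id ) - ( id ) ) ) $]
Step 20: shift -. Stack=[T * ( T / ( E -] ptr=10 lookahead=( remaining=[( id ) - ( id ) ) ) $]
Step 21: shift (. Stack=[T * ( T / ( E - (] ptr=11 lookahead=id remaining=[id ) - ( id ) ) ) $]
Step 22: shift id. Stack=[T * ( T / ( E - ( id] ptr=12 lookahead=) remaining=[) - ( id ) ) ) $]
Step 23: reduce F->id. Stack=[T * ( T / ( E - ( F] ptr=12 lookahead=) remaining=[) - ( id ) ) ) $]
Step 24: reduce T->F. Stack=[T * ( T / ( E - ( T] ptr=12 lookahead=) remaining=[) - ( id ) ) ) $]
Step 25: reduce E->T. Stack=[T * ( T / ( E - ( E] ptr=12 lookahead=) remaining=[) - ( id ) ) ) $]
Step 26: shift ). Stack=[T * ( T / ( E - ( E )] ptr=13 lookahead=- remaining=[- ( id ) ) ) $]
Step 27: reduce F->( E ). Stack=[T * ( T / ( E - F] ptr=13 lookahead=- remaining=[- ( id ) ) ) $]
Step 28: reduce T->F. Stack=[T * ( T / ( E - T] ptr=13 lookahead=- remaining=[- ( id ) ) ) $]
Step 29: reduce E->E - T. Stack=[T * ( T / ( E] ptr=13 lookahead=- remaining=[- ( id ) ) ) $]
Step 30: shift -. Stack=[T * ( T / ( E -] ptr=14 lookahead=( remaining=[( id ) ) ) $]
Step 31: shift (. Stack=[T * ( T / ( E - (] ptr=15 lookahead=id remaining=[id ) ) ) $]
Step 32: shift id. Stack=[T * ( T / ( E - ( id] ptr=16 lookahead=) remaining=[) ) ) $]
Step 33: reduce F->id. Stack=[T * ( T / ( E - ( F] ptr=16 lookahead=) remaining=[) ) ) $]
Step 34: reduce T->F. Stack=[T * ( T / ( E - ( T] ptr=16 lookahead=) remaining=[) ) ) $]
Step 35: reduce E->T. Stack=[T * ( T / ( E - ( E] ptr=16 lookahead=) remaining=[) ) ) $]
Step 36: shift ). Stack=[T * ( T / ( E - ( E )] ptr=17 lookahead=) remaining=[) ) $]
Step 37: reduce F->( E ). Stack=[T * ( T / ( E - F] ptr=17 lookahead=) remaining=[) ) $]
Step 38: reduce T->F. Stack=[T * ( T / ( E - T] ptr=17 lookahead=) remaining=[) ) $]
Step 39: reduce E->E - T. Stack=[T * ( T / ( E] ptr=17 lookahead=) remaining=[) ) $]
Step 40: shift ). Stack=[T * ( T / ( E )] ptr=18 lookahead=) remaining=[) $]
Step 41: reduce F->( E ). Stack=[T * ( T / F] ptr=18 lookahead=) remaining=[) $]
Step 42: reduce T->T / F. Stack=[T * ( T] ptr=18 lookahead=) remaining=[) $]
Step 43: reduce E->T. Stack=[T * ( E] ptr=18 lookahead=) remaining=[) $]
Step 44: shift ). Stack=[T * ( E )] ptr=19 lookahead=$ remaining=[$]
Step 45: reduce F->( E ). Stack=[T * F] ptr=19 lookahead=$ remaining=[$]
Step 46: reduce T->T * F. Stack=[T] ptr=19 lookahead=$ remaining=[$]
Step 47: reduce E->T. Stack=[E] ptr=19 lookahead=$ remaining=[$]
Step 48: accept. Stack=[E] ptr=19 lookahead=$ remaining=[$]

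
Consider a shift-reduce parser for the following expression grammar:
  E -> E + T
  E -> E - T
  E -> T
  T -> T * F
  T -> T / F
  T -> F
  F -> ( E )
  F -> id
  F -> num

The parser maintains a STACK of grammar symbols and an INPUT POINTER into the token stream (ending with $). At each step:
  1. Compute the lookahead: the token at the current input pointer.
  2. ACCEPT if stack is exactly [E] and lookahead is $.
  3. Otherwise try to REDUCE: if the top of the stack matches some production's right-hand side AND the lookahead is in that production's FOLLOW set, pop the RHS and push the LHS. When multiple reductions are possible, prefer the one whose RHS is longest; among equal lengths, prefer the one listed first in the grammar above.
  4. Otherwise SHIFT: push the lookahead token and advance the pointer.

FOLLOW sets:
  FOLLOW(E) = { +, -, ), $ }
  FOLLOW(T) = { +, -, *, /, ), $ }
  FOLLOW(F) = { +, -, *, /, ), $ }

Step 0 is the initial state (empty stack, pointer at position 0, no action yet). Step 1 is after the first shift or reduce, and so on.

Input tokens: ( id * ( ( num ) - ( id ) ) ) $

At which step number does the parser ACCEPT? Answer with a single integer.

Step 1: shift (. Stack=[(] ptr=1 lookahead=id remaining=[id * ( ( num ) - ( id ) ) ) $]
Step 2: shift id. Stack=[( id] ptr=2 lookahead=* remaining=[* ( ( num ) - ( id ) ) ) $]
Step 3: reduce F->id. Stack=[( F] ptr=2 lookahead=* remaining=[* ( ( num ) - ( id ) ) ) $]
Step 4: reduce T->F. Stack=[( T] ptr=2 lookahead=* remaining=[* ( ( num ) - ( id ) ) ) $]
Step 5: shift *. Stack=[( T *] ptr=3 lookahead=( remaining=[( ( num ) - ( id ) ) ) $]
Step 6: shift (. Stack=[( T * (] ptr=4 lookahead=( remaining=[( num ) - ( id ) ) ) $]
Step 7: shift (. Stack=[( T * ( (] ptr=5 lookahead=num remaining=[num ) - ( id ) ) ) $]
Step 8: shift num. Stack=[( T * ( ( num] ptr=6 lookahead=) remaining=[) - ( id ) ) ) $]
Step 9: reduce F->num. Stack=[( T * ( ( F] ptr=6 lookahead=) remaining=[) - ( id ) ) ) $]
Step 10: reduce T->F. Stack=[( T * ( ( T] ptr=6 lookahead=) remaining=[) - ( id ) ) ) $]
Step 11: reduce E->T. Stack=[( T * ( ( E] ptr=6 lookahead=) remaining=[) - ( id ) ) ) $]
Step 12: shift ). Stack=[( T * ( ( E )] ptr=7 lookahead=- remaining=[- ( id ) ) ) $]
Step 13: reduce F->( E ). Stack=[( T * ( F] ptr=7 lookahead=- remaining=[- ( id ) ) ) $]
Step 14: reduce T->F. Stack=[( T * ( T] ptr=7 lookahead=- remaining=[- ( id ) ) ) $]
Step 15: reduce E->T. Stack=[( T * ( E] ptr=7 lookahead=- remaining=[- ( id ) ) ) $]
Step 16: shift -. Stack=[( T * ( E -] ptr=8 lookahead=( remaining=[( id ) ) ) $]
Step 17: shift (. Stack=[( T * ( E - (] ptr=9 lookahead=id remaining=[id ) ) ) $]
Step 18: shift id. Stack=[( T * ( E - ( id] ptr=10 lookahead=) remaining=[) ) ) $]
Step 19: reduce F->id. Stack=[( T * ( E - ( F] ptr=10 lookahead=) remaining=[) ) ) $]
Step 20: reduce T->F. Stack=[( T * ( E - ( T] ptr=10 lookahead=) remaining=[) ) ) $]
Step 21: reduce E->T. Stack=[( T * ( E - ( E] ptr=10 lookahead=) remaining=[) ) ) $]
Step 22: shift ). Stack=[( T * ( E - ( E )] ptr=11 lookahead=) remaining=[) ) $]
Step 23: reduce F->( E ). Stack=[( T * ( E - F] ptr=11 lookahead=) remaining=[) ) $]
Step 24: reduce T->F. Stack=[( T * ( E - T] ptr=11 lookahead=) remaining=[) ) $]
Step 25: reduce E->E - T. Stack=[( T * ( E] ptr=11 lookahead=) remaining=[) ) $]
Step 26: shift ). Stack=[( T * ( E )] ptr=12 lookahead=) remaining=[) $]
Step 27: reduce F->( E ). Stack=[( T * F] ptr=12 lookahead=) remaining=[) $]
Step 28: reduce T->T * F. Stack=[( T] ptr=12 lookahead=) remaining=[) $]
Step 29: reduce E->T. Stack=[( E] ptr=12 lookahead=) remaining=[) $]
Step 30: shift ). Stack=[( E )] ptr=13 lookahead=$ remaining=[$]
Step 31: reduce F->( E ). Stack=[F] ptr=13 lookahead=$ remaining=[$]
Step 32: reduce T->F. Stack=[T] ptr=13 lookahead=$ remaining=[$]
Step 33: reduce E->T. Stack=[E] ptr=13 lookahead=$ remaining=[$]
Step 34: accept. Stack=[E] ptr=13 lookahead=$ remaining=[$]

Answer: 34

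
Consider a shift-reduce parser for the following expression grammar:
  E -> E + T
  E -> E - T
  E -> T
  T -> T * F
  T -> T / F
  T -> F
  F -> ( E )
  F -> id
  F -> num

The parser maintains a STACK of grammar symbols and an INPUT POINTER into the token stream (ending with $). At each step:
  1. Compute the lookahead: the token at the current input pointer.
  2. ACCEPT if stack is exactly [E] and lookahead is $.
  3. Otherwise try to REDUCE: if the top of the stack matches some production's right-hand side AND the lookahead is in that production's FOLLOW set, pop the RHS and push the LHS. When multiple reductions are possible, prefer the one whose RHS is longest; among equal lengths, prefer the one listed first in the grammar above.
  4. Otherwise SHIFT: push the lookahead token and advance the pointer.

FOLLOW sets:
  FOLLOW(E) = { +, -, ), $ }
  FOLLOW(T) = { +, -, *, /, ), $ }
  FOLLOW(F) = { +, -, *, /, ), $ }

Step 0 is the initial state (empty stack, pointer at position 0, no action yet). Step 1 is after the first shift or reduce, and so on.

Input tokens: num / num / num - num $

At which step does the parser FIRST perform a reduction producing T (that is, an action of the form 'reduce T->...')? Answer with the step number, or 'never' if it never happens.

Step 1: shift num. Stack=[num] ptr=1 lookahead=/ remaining=[/ num / num - num $]
Step 2: reduce F->num. Stack=[F] ptr=1 lookahead=/ remaining=[/ num / num - num $]
Step 3: reduce T->F. Stack=[T] ptr=1 lookahead=/ remaining=[/ num / num - num $]

Answer: 3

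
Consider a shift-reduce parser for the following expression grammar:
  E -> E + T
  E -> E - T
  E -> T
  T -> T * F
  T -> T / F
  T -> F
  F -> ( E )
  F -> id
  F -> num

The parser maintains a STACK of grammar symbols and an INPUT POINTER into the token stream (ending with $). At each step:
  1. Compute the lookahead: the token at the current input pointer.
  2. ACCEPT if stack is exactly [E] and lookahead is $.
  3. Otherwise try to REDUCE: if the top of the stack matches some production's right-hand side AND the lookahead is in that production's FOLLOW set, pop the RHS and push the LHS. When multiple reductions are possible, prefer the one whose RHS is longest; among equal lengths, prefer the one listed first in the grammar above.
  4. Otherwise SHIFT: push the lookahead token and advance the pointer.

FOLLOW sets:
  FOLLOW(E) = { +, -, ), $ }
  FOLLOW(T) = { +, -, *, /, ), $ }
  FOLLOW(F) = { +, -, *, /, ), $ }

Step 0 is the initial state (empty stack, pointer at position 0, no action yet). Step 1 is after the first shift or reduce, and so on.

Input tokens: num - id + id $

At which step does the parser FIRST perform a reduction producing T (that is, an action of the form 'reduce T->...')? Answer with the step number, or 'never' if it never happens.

Answer: 3

Derivation:
Step 1: shift num. Stack=[num] ptr=1 lookahead=- remaining=[- id + id $]
Step 2: reduce F->num. Stack=[F] ptr=1 lookahead=- remaining=[- id + id $]
Step 3: reduce T->F. Stack=[T] ptr=1 lookahead=- remaining=[- id + id $]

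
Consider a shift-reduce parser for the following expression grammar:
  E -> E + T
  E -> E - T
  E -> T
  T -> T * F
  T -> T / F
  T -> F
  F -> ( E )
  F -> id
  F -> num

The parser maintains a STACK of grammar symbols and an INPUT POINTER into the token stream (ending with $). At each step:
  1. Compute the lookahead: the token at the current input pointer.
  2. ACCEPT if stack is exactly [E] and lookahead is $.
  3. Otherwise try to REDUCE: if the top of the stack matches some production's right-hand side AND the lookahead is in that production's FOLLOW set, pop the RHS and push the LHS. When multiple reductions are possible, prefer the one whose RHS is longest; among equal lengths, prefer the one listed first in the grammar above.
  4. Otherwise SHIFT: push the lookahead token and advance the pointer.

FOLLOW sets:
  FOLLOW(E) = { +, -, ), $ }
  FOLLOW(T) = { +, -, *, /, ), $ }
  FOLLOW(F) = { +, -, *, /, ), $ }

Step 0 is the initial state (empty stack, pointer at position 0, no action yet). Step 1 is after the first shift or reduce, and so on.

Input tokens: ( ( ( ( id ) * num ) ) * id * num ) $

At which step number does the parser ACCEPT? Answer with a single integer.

Answer: 37

Derivation:
Step 1: shift (. Stack=[(] ptr=1 lookahead=( remaining=[( ( ( id ) * num ) ) * id * num ) $]
Step 2: shift (. Stack=[( (] ptr=2 lookahead=( remaining=[( ( id ) * num ) ) * id * num ) $]
Step 3: shift (. Stack=[( ( (] ptr=3 lookahead=( remaining=[( id ) * num ) ) * id * num ) $]
Step 4: shift (. Stack=[( ( ( (] ptr=4 lookahead=id remaining=[id ) * num ) ) * id * num ) $]
Step 5: shift id. Stack=[( ( ( ( id] ptr=5 lookahead=) remaining=[) * num ) ) * id * num ) $]
Step 6: reduce F->id. Stack=[( ( ( ( F] ptr=5 lookahead=) remaining=[) * num ) ) * id * num ) $]
Step 7: reduce T->F. Stack=[( ( ( ( T] ptr=5 lookahead=) remaining=[) * num ) ) * id * num ) $]
Step 8: reduce E->T. Stack=[( ( ( ( E] ptr=5 lookahead=) remaining=[) * num ) ) * id * num ) $]
Step 9: shift ). Stack=[( ( ( ( E )] ptr=6 lookahead=* remaining=[* num ) ) * id * num ) $]
Step 10: reduce F->( E ). Stack=[( ( ( F] ptr=6 lookahead=* remaining=[* num ) ) * id * num ) $]
Step 11: reduce T->F. Stack=[( ( ( T] ptr=6 lookahead=* remaining=[* num ) ) * id * num ) $]
Step 12: shift *. Stack=[( ( ( T *] ptr=7 lookahead=num remaining=[num ) ) * id * num ) $]
Step 13: shift num. Stack=[( ( ( T * num] ptr=8 lookahead=) remaining=[) ) * id * num ) $]
Step 14: reduce F->num. Stack=[( ( ( T * F] ptr=8 lookahead=) remaining=[) ) * id * num ) $]
Step 15: reduce T->T * F. Stack=[( ( ( T] ptr=8 lookahead=) remaining=[) ) * id * num ) $]
Step 16: reduce E->T. Stack=[( ( ( E] ptr=8 lookahead=) remaining=[) ) * id * num ) $]
Step 17: shift ). Stack=[( ( ( E )] ptr=9 lookahead=) remaining=[) * id * num ) $]
Step 18: reduce F->( E ). Stack=[( ( F] ptr=9 lookahead=) remaining=[) * id * num ) $]
Step 19: reduce T->F. Stack=[( ( T] ptr=9 lookahead=) remaining=[) * id * num ) $]
Step 20: reduce E->T. Stack=[( ( E] ptr=9 lookahead=) remaining=[) * id * num ) $]
Step 21: shift ). Stack=[( ( E )] ptr=10 lookahead=* remaining=[* id * num ) $]
Step 22: reduce F->( E ). Stack=[( F] ptr=10 lookahead=* remaining=[* id * num ) $]
Step 23: reduce T->F. Stack=[( T] ptr=10 lookahead=* remaining=[* id * num ) $]
Step 24: shift *. Stack=[( T *] ptr=11 lookahead=id remaining=[id * num ) $]
Step 25: shift id. Stack=[( T * id] ptr=12 lookahead=* remaining=[* num ) $]
Step 26: reduce F->id. Stack=[( T * F] ptr=12 lookahead=* remaining=[* num ) $]
Step 27: reduce T->T * F. Stack=[( T] ptr=12 lookahead=* remaining=[* num ) $]
Step 28: shift *. Stack=[( T *] ptr=13 lookahead=num remaining=[num ) $]
Step 29: shift num. Stack=[( T * num] ptr=14 lookahead=) remaining=[) $]
Step 30: reduce F->num. Stack=[( T * F] ptr=14 lookahead=) remaining=[) $]
Step 31: reduce T->T * F. Stack=[( T] ptr=14 lookahead=) remaining=[) $]
Step 32: reduce E->T. Stack=[( E] ptr=14 lookahead=) remaining=[) $]
Step 33: shift ). Stack=[( E )] ptr=15 lookahead=$ remaining=[$]
Step 34: reduce F->( E ). Stack=[F] ptr=15 lookahead=$ remaining=[$]
Step 35: reduce T->F. Stack=[T] ptr=15 lookahead=$ remaining=[$]
Step 36: reduce E->T. Stack=[E] ptr=15 lookahead=$ remaining=[$]
Step 37: accept. Stack=[E] ptr=15 lookahead=$ remaining=[$]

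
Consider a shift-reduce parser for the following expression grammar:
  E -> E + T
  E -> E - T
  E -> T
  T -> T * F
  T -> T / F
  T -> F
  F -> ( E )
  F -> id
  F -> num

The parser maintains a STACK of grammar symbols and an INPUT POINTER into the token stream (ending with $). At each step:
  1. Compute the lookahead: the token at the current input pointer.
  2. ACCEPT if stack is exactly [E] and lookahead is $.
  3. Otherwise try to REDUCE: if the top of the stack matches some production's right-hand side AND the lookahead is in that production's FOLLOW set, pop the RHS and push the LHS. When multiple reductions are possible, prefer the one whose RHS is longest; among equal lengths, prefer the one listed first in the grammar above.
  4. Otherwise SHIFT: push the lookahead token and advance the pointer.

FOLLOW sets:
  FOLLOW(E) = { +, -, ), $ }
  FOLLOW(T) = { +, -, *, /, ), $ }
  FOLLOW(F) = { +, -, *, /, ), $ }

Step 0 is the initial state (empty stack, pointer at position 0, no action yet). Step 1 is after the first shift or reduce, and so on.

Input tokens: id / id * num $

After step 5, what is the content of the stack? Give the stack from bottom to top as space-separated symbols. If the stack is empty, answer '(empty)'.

Answer: T / id

Derivation:
Step 1: shift id. Stack=[id] ptr=1 lookahead=/ remaining=[/ id * num $]
Step 2: reduce F->id. Stack=[F] ptr=1 lookahead=/ remaining=[/ id * num $]
Step 3: reduce T->F. Stack=[T] ptr=1 lookahead=/ remaining=[/ id * num $]
Step 4: shift /. Stack=[T /] ptr=2 lookahead=id remaining=[id * num $]
Step 5: shift id. Stack=[T / id] ptr=3 lookahead=* remaining=[* num $]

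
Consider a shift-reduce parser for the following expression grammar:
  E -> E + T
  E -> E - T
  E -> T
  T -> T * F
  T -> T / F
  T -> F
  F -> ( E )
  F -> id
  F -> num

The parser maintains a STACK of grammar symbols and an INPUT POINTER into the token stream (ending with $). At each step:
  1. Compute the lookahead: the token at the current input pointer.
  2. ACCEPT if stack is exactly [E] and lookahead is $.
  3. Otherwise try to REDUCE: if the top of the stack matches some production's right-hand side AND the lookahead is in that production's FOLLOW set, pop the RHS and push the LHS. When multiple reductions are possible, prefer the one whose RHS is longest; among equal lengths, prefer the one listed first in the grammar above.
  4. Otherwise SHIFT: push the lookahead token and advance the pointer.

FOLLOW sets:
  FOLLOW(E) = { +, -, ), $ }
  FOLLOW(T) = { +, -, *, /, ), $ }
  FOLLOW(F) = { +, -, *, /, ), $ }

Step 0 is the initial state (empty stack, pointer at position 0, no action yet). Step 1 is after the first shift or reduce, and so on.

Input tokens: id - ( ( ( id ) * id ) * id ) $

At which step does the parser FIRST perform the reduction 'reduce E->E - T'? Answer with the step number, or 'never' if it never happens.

Step 1: shift id. Stack=[id] ptr=1 lookahead=- remaining=[- ( ( ( id ) * id ) * id ) $]
Step 2: reduce F->id. Stack=[F] ptr=1 lookahead=- remaining=[- ( ( ( id ) * id ) * id ) $]
Step 3: reduce T->F. Stack=[T] ptr=1 lookahead=- remaining=[- ( ( ( id ) * id ) * id ) $]
Step 4: reduce E->T. Stack=[E] ptr=1 lookahead=- remaining=[- ( ( ( id ) * id ) * id ) $]
Step 5: shift -. Stack=[E -] ptr=2 lookahead=( remaining=[( ( ( id ) * id ) * id ) $]
Step 6: shift (. Stack=[E - (] ptr=3 lookahead=( remaining=[( ( id ) * id ) * id ) $]
Step 7: shift (. Stack=[E - ( (] ptr=4 lookahead=( remaining=[( id ) * id ) * id ) $]
Step 8: shift (. Stack=[E - ( ( (] ptr=5 lookahead=id remaining=[id ) * id ) * id ) $]
Step 9: shift id. Stack=[E - ( ( ( id] ptr=6 lookahead=) remaining=[) * id ) * id ) $]
Step 10: reduce F->id. Stack=[E - ( ( ( F] ptr=6 lookahead=) remaining=[) * id ) * id ) $]
Step 11: reduce T->F. Stack=[E - ( ( ( T] ptr=6 lookahead=) remaining=[) * id ) * id ) $]
Step 12: reduce E->T. Stack=[E - ( ( ( E] ptr=6 lookahead=) remaining=[) * id ) * id ) $]
Step 13: shift ). Stack=[E - ( ( ( E )] ptr=7 lookahead=* remaining=[* id ) * id ) $]
Step 14: reduce F->( E ). Stack=[E - ( ( F] ptr=7 lookahead=* remaining=[* id ) * id ) $]
Step 15: reduce T->F. Stack=[E - ( ( T] ptr=7 lookahead=* remaining=[* id ) * id ) $]
Step 16: shift *. Stack=[E - ( ( T *] ptr=8 lookahead=id remaining=[id ) * id ) $]
Step 17: shift id. Stack=[E - ( ( T * id] ptr=9 lookahead=) remaining=[) * id ) $]
Step 18: reduce F->id. Stack=[E - ( ( T * F] ptr=9 lookahead=) remaining=[) * id ) $]
Step 19: reduce T->T * F. Stack=[E - ( ( T] ptr=9 lookahead=) remaining=[) * id ) $]
Step 20: reduce E->T. Stack=[E - ( ( E] ptr=9 lookahead=) remaining=[) * id ) $]
Step 21: shift ). Stack=[E - ( ( E )] ptr=10 lookahead=* remaining=[* id ) $]
Step 22: reduce F->( E ). Stack=[E - ( F] ptr=10 lookahead=* remaining=[* id ) $]
Step 23: reduce T->F. Stack=[E - ( T] ptr=10 lookahead=* remaining=[* id ) $]
Step 24: shift *. Stack=[E - ( T *] ptr=11 lookahead=id remaining=[id ) $]
Step 25: shift id. Stack=[E - ( T * id] ptr=12 lookahead=) remaining=[) $]
Step 26: reduce F->id. Stack=[E - ( T * F] ptr=12 lookahead=) remaining=[) $]
Step 27: reduce T->T * F. Stack=[E - ( T] ptr=12 lookahead=) remaining=[) $]
Step 28: reduce E->T. Stack=[E - ( E] ptr=12 lookahead=) remaining=[) $]
Step 29: shift ). Stack=[E - ( E )] ptr=13 lookahead=$ remaining=[$]
Step 30: reduce F->( E ). Stack=[E - F] ptr=13 lookahead=$ remaining=[$]
Step 31: reduce T->F. Stack=[E - T] ptr=13 lookahead=$ remaining=[$]
Step 32: reduce E->E - T. Stack=[E] ptr=13 lookahead=$ remaining=[$]

Answer: 32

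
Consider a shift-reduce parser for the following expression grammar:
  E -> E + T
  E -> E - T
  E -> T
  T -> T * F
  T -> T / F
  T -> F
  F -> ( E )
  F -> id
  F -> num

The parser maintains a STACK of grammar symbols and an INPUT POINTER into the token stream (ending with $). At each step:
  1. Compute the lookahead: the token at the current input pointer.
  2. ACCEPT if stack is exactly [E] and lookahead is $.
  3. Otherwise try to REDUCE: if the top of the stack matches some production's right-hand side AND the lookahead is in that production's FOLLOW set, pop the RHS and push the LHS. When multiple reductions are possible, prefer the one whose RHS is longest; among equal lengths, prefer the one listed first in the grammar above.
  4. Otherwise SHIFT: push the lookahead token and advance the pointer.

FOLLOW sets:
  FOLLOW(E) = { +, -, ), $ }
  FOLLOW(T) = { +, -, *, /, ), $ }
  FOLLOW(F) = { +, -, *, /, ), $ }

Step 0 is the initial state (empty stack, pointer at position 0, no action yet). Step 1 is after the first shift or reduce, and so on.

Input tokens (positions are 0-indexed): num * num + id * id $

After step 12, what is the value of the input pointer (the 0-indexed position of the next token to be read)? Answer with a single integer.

Step 1: shift num. Stack=[num] ptr=1 lookahead=* remaining=[* num + id * id $]
Step 2: reduce F->num. Stack=[F] ptr=1 lookahead=* remaining=[* num + id * id $]
Step 3: reduce T->F. Stack=[T] ptr=1 lookahead=* remaining=[* num + id * id $]
Step 4: shift *. Stack=[T *] ptr=2 lookahead=num remaining=[num + id * id $]
Step 5: shift num. Stack=[T * num] ptr=3 lookahead=+ remaining=[+ id * id $]
Step 6: reduce F->num. Stack=[T * F] ptr=3 lookahead=+ remaining=[+ id * id $]
Step 7: reduce T->T * F. Stack=[T] ptr=3 lookahead=+ remaining=[+ id * id $]
Step 8: reduce E->T. Stack=[E] ptr=3 lookahead=+ remaining=[+ id * id $]
Step 9: shift +. Stack=[E +] ptr=4 lookahead=id remaining=[id * id $]
Step 10: shift id. Stack=[E + id] ptr=5 lookahead=* remaining=[* id $]
Step 11: reduce F->id. Stack=[E + F] ptr=5 lookahead=* remaining=[* id $]
Step 12: reduce T->F. Stack=[E + T] ptr=5 lookahead=* remaining=[* id $]

Answer: 5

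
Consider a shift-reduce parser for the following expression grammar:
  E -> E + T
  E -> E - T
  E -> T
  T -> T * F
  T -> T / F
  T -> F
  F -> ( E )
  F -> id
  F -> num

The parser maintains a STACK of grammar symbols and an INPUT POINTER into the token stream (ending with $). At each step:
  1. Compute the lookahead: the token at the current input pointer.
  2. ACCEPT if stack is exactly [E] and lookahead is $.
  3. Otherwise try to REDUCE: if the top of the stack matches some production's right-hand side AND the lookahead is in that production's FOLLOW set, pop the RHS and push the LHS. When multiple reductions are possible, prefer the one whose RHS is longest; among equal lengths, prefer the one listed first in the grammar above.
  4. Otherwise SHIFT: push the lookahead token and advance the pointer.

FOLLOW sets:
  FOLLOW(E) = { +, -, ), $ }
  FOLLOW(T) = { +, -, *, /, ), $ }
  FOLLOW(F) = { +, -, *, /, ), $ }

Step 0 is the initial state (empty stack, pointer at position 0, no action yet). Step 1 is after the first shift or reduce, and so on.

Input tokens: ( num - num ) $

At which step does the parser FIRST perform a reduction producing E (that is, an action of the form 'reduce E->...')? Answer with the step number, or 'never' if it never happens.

Answer: 5

Derivation:
Step 1: shift (. Stack=[(] ptr=1 lookahead=num remaining=[num - num ) $]
Step 2: shift num. Stack=[( num] ptr=2 lookahead=- remaining=[- num ) $]
Step 3: reduce F->num. Stack=[( F] ptr=2 lookahead=- remaining=[- num ) $]
Step 4: reduce T->F. Stack=[( T] ptr=2 lookahead=- remaining=[- num ) $]
Step 5: reduce E->T. Stack=[( E] ptr=2 lookahead=- remaining=[- num ) $]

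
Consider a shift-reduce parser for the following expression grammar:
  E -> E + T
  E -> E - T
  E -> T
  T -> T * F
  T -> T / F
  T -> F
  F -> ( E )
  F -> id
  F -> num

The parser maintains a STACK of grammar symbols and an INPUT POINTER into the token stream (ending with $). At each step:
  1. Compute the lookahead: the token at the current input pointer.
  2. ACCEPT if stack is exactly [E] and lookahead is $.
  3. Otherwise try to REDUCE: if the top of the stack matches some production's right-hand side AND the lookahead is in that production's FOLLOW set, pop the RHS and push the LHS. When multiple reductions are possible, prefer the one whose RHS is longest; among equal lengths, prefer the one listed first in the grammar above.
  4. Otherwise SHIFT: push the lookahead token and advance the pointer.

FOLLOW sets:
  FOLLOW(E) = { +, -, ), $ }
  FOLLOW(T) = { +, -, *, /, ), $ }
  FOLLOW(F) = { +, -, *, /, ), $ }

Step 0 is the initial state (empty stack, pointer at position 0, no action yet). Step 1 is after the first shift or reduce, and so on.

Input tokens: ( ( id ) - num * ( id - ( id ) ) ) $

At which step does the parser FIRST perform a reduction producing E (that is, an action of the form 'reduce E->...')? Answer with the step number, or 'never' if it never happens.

Step 1: shift (. Stack=[(] ptr=1 lookahead=( remaining=[( id ) - num * ( id - ( id ) ) ) $]
Step 2: shift (. Stack=[( (] ptr=2 lookahead=id remaining=[id ) - num * ( id - ( id ) ) ) $]
Step 3: shift id. Stack=[( ( id] ptr=3 lookahead=) remaining=[) - num * ( id - ( id ) ) ) $]
Step 4: reduce F->id. Stack=[( ( F] ptr=3 lookahead=) remaining=[) - num * ( id - ( id ) ) ) $]
Step 5: reduce T->F. Stack=[( ( T] ptr=3 lookahead=) remaining=[) - num * ( id - ( id ) ) ) $]
Step 6: reduce E->T. Stack=[( ( E] ptr=3 lookahead=) remaining=[) - num * ( id - ( id ) ) ) $]

Answer: 6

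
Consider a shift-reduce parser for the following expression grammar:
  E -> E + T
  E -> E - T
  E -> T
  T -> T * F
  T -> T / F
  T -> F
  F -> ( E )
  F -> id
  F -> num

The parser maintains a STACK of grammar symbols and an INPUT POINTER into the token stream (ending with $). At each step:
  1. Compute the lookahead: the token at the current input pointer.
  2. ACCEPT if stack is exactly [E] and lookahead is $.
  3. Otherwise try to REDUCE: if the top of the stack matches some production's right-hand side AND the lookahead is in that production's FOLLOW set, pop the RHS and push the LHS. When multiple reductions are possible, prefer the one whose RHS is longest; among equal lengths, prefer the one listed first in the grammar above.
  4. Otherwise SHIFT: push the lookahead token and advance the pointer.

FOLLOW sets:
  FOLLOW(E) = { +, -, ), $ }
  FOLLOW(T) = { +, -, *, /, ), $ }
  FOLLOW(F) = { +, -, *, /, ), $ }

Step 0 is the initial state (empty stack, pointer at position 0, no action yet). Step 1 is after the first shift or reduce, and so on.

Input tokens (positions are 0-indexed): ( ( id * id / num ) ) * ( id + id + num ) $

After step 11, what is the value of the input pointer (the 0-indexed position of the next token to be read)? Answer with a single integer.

Step 1: shift (. Stack=[(] ptr=1 lookahead=( remaining=[( id * id / num ) ) * ( id + id + num ) $]
Step 2: shift (. Stack=[( (] ptr=2 lookahead=id remaining=[id * id / num ) ) * ( id + id + num ) $]
Step 3: shift id. Stack=[( ( id] ptr=3 lookahead=* remaining=[* id / num ) ) * ( id + id + num ) $]
Step 4: reduce F->id. Stack=[( ( F] ptr=3 lookahead=* remaining=[* id / num ) ) * ( id + id + num ) $]
Step 5: reduce T->F. Stack=[( ( T] ptr=3 lookahead=* remaining=[* id / num ) ) * ( id + id + num ) $]
Step 6: shift *. Stack=[( ( T *] ptr=4 lookahead=id remaining=[id / num ) ) * ( id + id + num ) $]
Step 7: shift id. Stack=[( ( T * id] ptr=5 lookahead=/ remaining=[/ num ) ) * ( id + id + num ) $]
Step 8: reduce F->id. Stack=[( ( T * F] ptr=5 lookahead=/ remaining=[/ num ) ) * ( id + id + num ) $]
Step 9: reduce T->T * F. Stack=[( ( T] ptr=5 lookahead=/ remaining=[/ num ) ) * ( id + id + num ) $]
Step 10: shift /. Stack=[( ( T /] ptr=6 lookahead=num remaining=[num ) ) * ( id + id + num ) $]
Step 11: shift num. Stack=[( ( T / num] ptr=7 lookahead=) remaining=[) ) * ( id + id + num ) $]

Answer: 7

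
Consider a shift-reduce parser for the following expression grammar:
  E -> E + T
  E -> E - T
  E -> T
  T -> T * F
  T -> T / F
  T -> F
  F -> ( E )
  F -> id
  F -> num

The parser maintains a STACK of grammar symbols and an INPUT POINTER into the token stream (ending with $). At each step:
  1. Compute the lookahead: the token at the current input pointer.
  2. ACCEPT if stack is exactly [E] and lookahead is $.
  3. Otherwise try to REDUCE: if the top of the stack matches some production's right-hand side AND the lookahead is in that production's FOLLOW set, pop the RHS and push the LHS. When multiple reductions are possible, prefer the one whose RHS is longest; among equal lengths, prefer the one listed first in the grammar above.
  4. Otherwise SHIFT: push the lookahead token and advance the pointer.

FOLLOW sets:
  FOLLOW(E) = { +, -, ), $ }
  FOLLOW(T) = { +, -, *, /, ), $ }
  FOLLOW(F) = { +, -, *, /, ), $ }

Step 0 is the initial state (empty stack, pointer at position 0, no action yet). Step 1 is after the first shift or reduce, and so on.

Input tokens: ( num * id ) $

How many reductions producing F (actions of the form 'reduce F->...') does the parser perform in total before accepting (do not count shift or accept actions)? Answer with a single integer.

Step 1: shift (. Stack=[(] ptr=1 lookahead=num remaining=[num * id ) $]
Step 2: shift num. Stack=[( num] ptr=2 lookahead=* remaining=[* id ) $]
Step 3: reduce F->num. Stack=[( F] ptr=2 lookahead=* remaining=[* id ) $]
Step 4: reduce T->F. Stack=[( T] ptr=2 lookahead=* remaining=[* id ) $]
Step 5: shift *. Stack=[( T *] ptr=3 lookahead=id remaining=[id ) $]
Step 6: shift id. Stack=[( T * id] ptr=4 lookahead=) remaining=[) $]
Step 7: reduce F->id. Stack=[( T * F] ptr=4 lookahead=) remaining=[) $]
Step 8: reduce T->T * F. Stack=[( T] ptr=4 lookahead=) remaining=[) $]
Step 9: reduce E->T. Stack=[( E] ptr=4 lookahead=) remaining=[) $]
Step 10: shift ). Stack=[( E )] ptr=5 lookahead=$ remaining=[$]
Step 11: reduce F->( E ). Stack=[F] ptr=5 lookahead=$ remaining=[$]
Step 12: reduce T->F. Stack=[T] ptr=5 lookahead=$ remaining=[$]
Step 13: reduce E->T. Stack=[E] ptr=5 lookahead=$ remaining=[$]
Step 14: accept. Stack=[E] ptr=5 lookahead=$ remaining=[$]

Answer: 3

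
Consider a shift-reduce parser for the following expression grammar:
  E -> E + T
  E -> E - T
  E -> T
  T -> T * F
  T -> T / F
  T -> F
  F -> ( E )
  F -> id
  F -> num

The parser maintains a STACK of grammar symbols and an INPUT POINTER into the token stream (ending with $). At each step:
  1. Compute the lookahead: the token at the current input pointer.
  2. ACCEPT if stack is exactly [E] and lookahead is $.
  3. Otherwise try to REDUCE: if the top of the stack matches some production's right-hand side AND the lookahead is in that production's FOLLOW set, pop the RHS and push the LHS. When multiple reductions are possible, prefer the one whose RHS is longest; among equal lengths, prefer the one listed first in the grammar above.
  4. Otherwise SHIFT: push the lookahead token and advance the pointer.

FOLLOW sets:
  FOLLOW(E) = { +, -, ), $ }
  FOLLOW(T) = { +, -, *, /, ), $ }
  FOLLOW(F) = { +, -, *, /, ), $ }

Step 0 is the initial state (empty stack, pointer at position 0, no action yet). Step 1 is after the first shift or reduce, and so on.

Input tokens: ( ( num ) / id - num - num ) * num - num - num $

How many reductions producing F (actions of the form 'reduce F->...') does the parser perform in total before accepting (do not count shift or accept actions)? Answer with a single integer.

Step 1: shift (. Stack=[(] ptr=1 lookahead=( remaining=[( num ) / id - num - num ) * num - num - num $]
Step 2: shift (. Stack=[( (] ptr=2 lookahead=num remaining=[num ) / id - num - num ) * num - num - num $]
Step 3: shift num. Stack=[( ( num] ptr=3 lookahead=) remaining=[) / id - num - num ) * num - num - num $]
Step 4: reduce F->num. Stack=[( ( F] ptr=3 lookahead=) remaining=[) / id - num - num ) * num - num - num $]
Step 5: reduce T->F. Stack=[( ( T] ptr=3 lookahead=) remaining=[) / id - num - num ) * num - num - num $]
Step 6: reduce E->T. Stack=[( ( E] ptr=3 lookahead=) remaining=[) / id - num - num ) * num - num - num $]
Step 7: shift ). Stack=[( ( E )] ptr=4 lookahead=/ remaining=[/ id - num - num ) * num - num - num $]
Step 8: reduce F->( E ). Stack=[( F] ptr=4 lookahead=/ remaining=[/ id - num - num ) * num - num - num $]
Step 9: reduce T->F. Stack=[( T] ptr=4 lookahead=/ remaining=[/ id - num - num ) * num - num - num $]
Step 10: shift /. Stack=[( T /] ptr=5 lookahead=id remaining=[id - num - num ) * num - num - num $]
Step 11: shift id. Stack=[( T / id] ptr=6 lookahead=- remaining=[- num - num ) * num - num - num $]
Step 12: reduce F->id. Stack=[( T / F] ptr=6 lookahead=- remaining=[- num - num ) * num - num - num $]
Step 13: reduce T->T / F. Stack=[( T] ptr=6 lookahead=- remaining=[- num - num ) * num - num - num $]
Step 14: reduce E->T. Stack=[( E] ptr=6 lookahead=- remaining=[- num - num ) * num - num - num $]
Step 15: shift -. Stack=[( E -] ptr=7 lookahead=num remaining=[num - num ) * num - num - num $]
Step 16: shift num. Stack=[( E - num] ptr=8 lookahead=- remaining=[- num ) * num - num - num $]
Step 17: reduce F->num. Stack=[( E - F] ptr=8 lookahead=- remaining=[- num ) * num - num - num $]
Step 18: reduce T->F. Stack=[( E - T] ptr=8 lookahead=- remaining=[- num ) * num - num - num $]
Step 19: reduce E->E - T. Stack=[( E] ptr=8 lookahead=- remaining=[- num ) * num - num - num $]
Step 20: shift -. Stack=[( E -] ptr=9 lookahead=num remaining=[num ) * num - num - num $]
Step 21: shift num. Stack=[( E - num] ptr=10 lookahead=) remaining=[) * num - num - num $]
Step 22: reduce F->num. Stack=[( E - F] ptr=10 lookahead=) remaining=[) * num - num - num $]
Step 23: reduce T->F. Stack=[( E - T] ptr=10 lookahead=) remaining=[) * num - num - num $]
Step 24: reduce E->E - T. Stack=[( E] ptr=10 lookahead=) remaining=[) * num - num - num $]
Step 25: shift ). Stack=[( E )] ptr=11 lookahead=* remaining=[* num - num - num $]
Step 26: reduce F->( E ). Stack=[F] ptr=11 lookahead=* remaining=[* num - num - num $]
Step 27: reduce T->F. Stack=[T] ptr=11 lookahead=* remaining=[* num - num - num $]
Step 28: shift *. Stack=[T *] ptr=12 lookahead=num remaining=[num - num - num $]
Step 29: shift num. Stack=[T * num] ptr=13 lookahead=- remaining=[- num - num $]
Step 30: reduce F->num. Stack=[T * F] ptr=13 lookahead=- remaining=[- num - num $]
Step 31: reduce T->T * F. Stack=[T] ptr=13 lookahead=- remaining=[- num - num $]
Step 32: reduce E->T. Stack=[E] ptr=13 lookahead=- remaining=[- num - num $]
Step 33: shift -. Stack=[E -] ptr=14 lookahead=num remaining=[num - num $]
Step 34: shift num. Stack=[E - num] ptr=15 lookahead=- remaining=[- num $]
Step 35: reduce F->num. Stack=[E - F] ptr=15 lookahead=- remaining=[- num $]
Step 36: reduce T->F. Stack=[E - T] ptr=15 lookahead=- remaining=[- num $]
Step 37: reduce E->E - T. Stack=[E] ptr=15 lookahead=- remaining=[- num $]
Step 38: shift -. Stack=[E -] ptr=16 lookahead=num remaining=[num $]
Step 39: shift num. Stack=[E - num] ptr=17 lookahead=$ remaining=[$]
Step 40: reduce F->num. Stack=[E - F] ptr=17 lookahead=$ remaining=[$]
Step 41: reduce T->F. Stack=[E - T] ptr=17 lookahead=$ remaining=[$]
Step 42: reduce E->E - T. Stack=[E] ptr=17 lookahead=$ remaining=[$]
Step 43: accept. Stack=[E] ptr=17 lookahead=$ remaining=[$]

Answer: 9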